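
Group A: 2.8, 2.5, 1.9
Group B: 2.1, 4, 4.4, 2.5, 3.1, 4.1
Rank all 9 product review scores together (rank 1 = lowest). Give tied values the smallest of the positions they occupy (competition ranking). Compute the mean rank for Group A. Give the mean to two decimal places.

3.00

Sorted (ascending): 1.9, 2.1, 2.5, 2.5, 2.8, 3.1, 4, 4.1, 4.4
The 2 values of 2.5 occupy positions 3–4 → each gets rank 3.
Group A values → pooled ranks: 2.8→5, 2.5→3, 1.9→1
Mean rank = (5 + 3 + 1) / 3 = 3.00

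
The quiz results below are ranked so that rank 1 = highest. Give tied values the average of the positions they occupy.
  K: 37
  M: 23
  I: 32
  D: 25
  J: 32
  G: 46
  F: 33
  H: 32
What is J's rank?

5

Sorted (descending): 46, 37, 33, 32, 32, 32, 25, 23
The 3 values of 32 occupy positions 4–6 → average rank 5.
J has value 32 → rank 5.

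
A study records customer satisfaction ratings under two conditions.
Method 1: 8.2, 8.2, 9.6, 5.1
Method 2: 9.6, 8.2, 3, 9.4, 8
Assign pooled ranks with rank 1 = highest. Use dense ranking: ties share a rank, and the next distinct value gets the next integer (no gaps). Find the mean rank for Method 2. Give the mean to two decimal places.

3.20

Sorted (descending): 9.6, 9.6, 9.4, 8.2, 8.2, 8.2, 8, 5.1, 3
The 2 values of 9.6 share dense rank 1.
The 3 values of 8.2 share dense rank 3.
Remaining distinct values take the next consecutive integers.
Method 2 values → pooled ranks: 9.6→1, 8.2→3, 3→6, 9.4→2, 8→4
Mean rank = (1 + 3 + 6 + 2 + 4) / 5 = 3.20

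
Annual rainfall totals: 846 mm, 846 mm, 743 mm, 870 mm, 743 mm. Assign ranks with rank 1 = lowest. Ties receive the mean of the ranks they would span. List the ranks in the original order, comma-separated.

Sorted (ascending): 743, 743, 846, 846, 870
The 2 values of 743 occupy positions 1–2 → average rank (1+2)/2 = 1.5.
The 2 values of 846 occupy positions 3–4 → average rank (3+4)/2 = 3.5.

3.5, 3.5, 1.5, 5, 1.5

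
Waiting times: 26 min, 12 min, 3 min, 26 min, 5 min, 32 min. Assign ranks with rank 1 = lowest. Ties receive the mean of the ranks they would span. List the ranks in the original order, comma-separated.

Sorted (ascending): 3, 5, 12, 26, 26, 32
The 2 values of 26 occupy positions 4–5 → average rank (4+5)/2 = 4.5.

4.5, 3, 1, 4.5, 2, 6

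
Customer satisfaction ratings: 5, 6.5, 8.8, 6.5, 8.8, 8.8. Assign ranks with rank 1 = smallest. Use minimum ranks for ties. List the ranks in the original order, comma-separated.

Sorted (ascending): 5, 6.5, 6.5, 8.8, 8.8, 8.8
The 2 values of 6.5 occupy positions 2–3 → each gets rank 2.
The 3 values of 8.8 occupy positions 4–6 → each gets rank 4.

1, 2, 4, 2, 4, 4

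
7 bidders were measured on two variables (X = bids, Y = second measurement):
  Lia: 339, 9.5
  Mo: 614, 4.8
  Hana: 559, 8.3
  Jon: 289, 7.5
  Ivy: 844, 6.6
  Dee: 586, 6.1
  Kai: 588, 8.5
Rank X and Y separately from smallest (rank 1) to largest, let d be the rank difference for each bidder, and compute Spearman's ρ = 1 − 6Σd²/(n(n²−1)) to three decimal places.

Ranks of variable 1: 2, 6, 3, 1, 7, 4, 5
Ranks of variable 2: 7, 1, 5, 4, 3, 2, 6
d = r₁ − r₂: -5, 5, -2, -3, 4, 2, -1
d²: 25, 25, 4, 9, 16, 4, 1; Σd² = 84
ρ = 1 − 6·84/(7·48) = 1 − 504/336 = -0.500

-0.500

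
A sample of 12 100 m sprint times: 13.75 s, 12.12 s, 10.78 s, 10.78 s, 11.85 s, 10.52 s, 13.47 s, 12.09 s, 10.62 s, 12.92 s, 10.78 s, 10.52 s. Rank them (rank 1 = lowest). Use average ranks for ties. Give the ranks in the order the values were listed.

Sorted (ascending): 10.52, 10.52, 10.62, 10.78, 10.78, 10.78, 11.85, 12.09, 12.12, 12.92, 13.47, 13.75
The 2 values of 10.52 occupy positions 1–2 → average rank (1+2)/2 = 1.5.
The 3 values of 10.78 occupy positions 4–6 → average rank 5.

12, 9, 5, 5, 7, 1.5, 11, 8, 3, 10, 5, 1.5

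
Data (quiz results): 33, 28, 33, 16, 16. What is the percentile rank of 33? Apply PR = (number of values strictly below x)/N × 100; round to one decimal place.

60.0

N = 5.
Strictly below 33: 3. Equal to 33: 2.
PR = 3/5 × 100 = 60.0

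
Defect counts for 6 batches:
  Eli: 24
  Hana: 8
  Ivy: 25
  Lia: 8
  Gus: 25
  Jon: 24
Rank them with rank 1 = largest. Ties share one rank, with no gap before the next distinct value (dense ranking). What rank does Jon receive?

2

Sorted (descending): 25, 25, 24, 24, 8, 8
The 2 values of 25 share dense rank 1.
The 2 values of 24 share dense rank 2.
The 2 values of 8 share dense rank 3.
Jon has value 24 → rank 2.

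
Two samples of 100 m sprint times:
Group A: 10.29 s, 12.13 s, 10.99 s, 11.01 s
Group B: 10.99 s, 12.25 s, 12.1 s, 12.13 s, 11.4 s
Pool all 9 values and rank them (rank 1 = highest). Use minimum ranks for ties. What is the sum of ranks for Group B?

Sorted (descending): 12.25, 12.13, 12.13, 12.1, 11.4, 11.01, 10.99, 10.99, 10.29
The 2 values of 12.13 occupy positions 2–3 → each gets rank 2.
The 2 values of 10.99 occupy positions 7–8 → each gets rank 7.
Group B values → pooled ranks: 10.99→7, 12.25→1, 12.1→4, 12.13→2, 11.4→5
Rank sum = 7 + 1 + 4 + 2 + 5 = 19

19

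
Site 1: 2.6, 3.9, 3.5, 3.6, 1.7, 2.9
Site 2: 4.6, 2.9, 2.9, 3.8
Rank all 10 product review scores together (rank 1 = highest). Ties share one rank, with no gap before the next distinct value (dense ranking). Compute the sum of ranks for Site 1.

Sorted (descending): 4.6, 3.9, 3.8, 3.6, 3.5, 2.9, 2.9, 2.9, 2.6, 1.7
The 3 values of 2.9 share dense rank 6.
Remaining distinct values take the next consecutive integers.
Site 1 values → pooled ranks: 2.6→7, 3.9→2, 3.5→5, 3.6→4, 1.7→8, 2.9→6
Rank sum = 7 + 2 + 5 + 4 + 8 + 6 = 32

32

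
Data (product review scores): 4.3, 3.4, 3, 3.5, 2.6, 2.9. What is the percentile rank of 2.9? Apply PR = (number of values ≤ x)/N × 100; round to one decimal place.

33.3

N = 6.
Strictly below 2.9: 1. Equal to 2.9: 1.
PR = 2/6 × 100 = 33.3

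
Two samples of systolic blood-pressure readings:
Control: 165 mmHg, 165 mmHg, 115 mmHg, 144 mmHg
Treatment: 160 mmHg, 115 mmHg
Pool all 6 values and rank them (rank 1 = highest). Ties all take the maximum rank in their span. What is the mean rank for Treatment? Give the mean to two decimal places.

Sorted (descending): 165, 165, 160, 144, 115, 115
The 2 values of 165 occupy positions 1–2 → each gets rank 2.
The 2 values of 115 occupy positions 5–6 → each gets rank 6.
Treatment values → pooled ranks: 160→3, 115→6
Mean rank = (3 + 6) / 2 = 4.50

4.50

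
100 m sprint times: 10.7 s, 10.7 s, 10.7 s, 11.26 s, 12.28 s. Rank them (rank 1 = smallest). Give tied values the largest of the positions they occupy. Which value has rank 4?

11.26

Sorted (ascending): 10.7, 10.7, 10.7, 11.26, 12.28
The 3 values of 10.7 occupy positions 1–3 → each gets rank 3.
Rank 4 → value 11.26.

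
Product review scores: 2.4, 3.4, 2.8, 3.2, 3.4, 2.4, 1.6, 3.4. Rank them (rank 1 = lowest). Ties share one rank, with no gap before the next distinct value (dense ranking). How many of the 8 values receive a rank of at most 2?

3

Sorted (ascending): 1.6, 2.4, 2.4, 2.8, 3.2, 3.4, 3.4, 3.4
The 2 values of 2.4 share dense rank 2.
The 3 values of 3.4 share dense rank 5.
Remaining distinct values take the next consecutive integers.
Ranks ≤ 2: {1, 2, 2} → 3 values.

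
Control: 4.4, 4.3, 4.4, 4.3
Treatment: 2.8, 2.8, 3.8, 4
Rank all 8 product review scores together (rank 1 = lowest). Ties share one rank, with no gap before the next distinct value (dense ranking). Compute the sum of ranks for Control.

18

Sorted (ascending): 2.8, 2.8, 3.8, 4, 4.3, 4.3, 4.4, 4.4
The 2 values of 2.8 share dense rank 1.
The 2 values of 4.3 share dense rank 4.
The 2 values of 4.4 share dense rank 5.
Remaining distinct values take the next consecutive integers.
Control values → pooled ranks: 4.4→5, 4.3→4, 4.4→5, 4.3→4
Rank sum = 5 + 4 + 5 + 4 = 18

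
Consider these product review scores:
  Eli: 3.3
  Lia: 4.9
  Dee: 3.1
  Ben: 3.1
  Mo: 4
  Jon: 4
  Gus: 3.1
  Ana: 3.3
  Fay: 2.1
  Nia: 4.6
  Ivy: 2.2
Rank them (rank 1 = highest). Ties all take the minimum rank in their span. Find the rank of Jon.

3

Sorted (descending): 4.9, 4.6, 4, 4, 3.3, 3.3, 3.1, 3.1, 3.1, 2.2, 2.1
The 2 values of 4 occupy positions 3–4 → each gets rank 3.
The 2 values of 3.3 occupy positions 5–6 → each gets rank 5.
The 3 values of 3.1 occupy positions 7–9 → each gets rank 7.
Jon has value 4 → rank 3.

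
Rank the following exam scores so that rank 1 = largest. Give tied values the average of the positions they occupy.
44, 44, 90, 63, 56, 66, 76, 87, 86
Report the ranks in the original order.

8.5, 8.5, 1, 6, 7, 5, 4, 2, 3

Sorted (descending): 90, 87, 86, 76, 66, 63, 56, 44, 44
The 2 values of 44 occupy positions 8–9 → average rank (8+9)/2 = 8.5.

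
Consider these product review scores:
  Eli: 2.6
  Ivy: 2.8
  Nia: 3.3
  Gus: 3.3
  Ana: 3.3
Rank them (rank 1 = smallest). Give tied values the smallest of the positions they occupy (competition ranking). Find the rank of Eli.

1

Sorted (ascending): 2.6, 2.8, 3.3, 3.3, 3.3
The 3 values of 3.3 occupy positions 3–5 → each gets rank 3.
Eli has value 2.6 → rank 1.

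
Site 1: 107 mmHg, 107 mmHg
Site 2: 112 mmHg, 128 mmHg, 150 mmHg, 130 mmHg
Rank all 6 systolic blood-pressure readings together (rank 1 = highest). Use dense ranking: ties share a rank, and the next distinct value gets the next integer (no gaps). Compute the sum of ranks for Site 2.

Sorted (descending): 150, 130, 128, 112, 107, 107
The 2 values of 107 share dense rank 5.
Remaining distinct values take the next consecutive integers.
Site 2 values → pooled ranks: 112→4, 128→3, 150→1, 130→2
Rank sum = 4 + 3 + 1 + 2 = 10

10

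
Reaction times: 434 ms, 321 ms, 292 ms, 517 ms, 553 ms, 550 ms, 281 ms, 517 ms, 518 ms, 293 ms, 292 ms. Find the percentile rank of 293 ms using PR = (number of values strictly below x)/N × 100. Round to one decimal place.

27.3

N = 11.
Strictly below 293: 3. Equal to 293: 1.
PR = 3/11 × 100 = 27.3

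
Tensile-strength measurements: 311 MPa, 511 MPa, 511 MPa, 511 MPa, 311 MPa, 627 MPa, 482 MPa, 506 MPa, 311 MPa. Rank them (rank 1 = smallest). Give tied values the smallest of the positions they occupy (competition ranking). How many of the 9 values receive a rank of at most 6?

8

Sorted (ascending): 311, 311, 311, 482, 506, 511, 511, 511, 627
The 3 values of 311 occupy positions 1–3 → each gets rank 1.
The 3 values of 511 occupy positions 6–8 → each gets rank 6.
Ranks ≤ 6: {1, 1, 1, 4, 5, 6, 6, 6} → 8 values.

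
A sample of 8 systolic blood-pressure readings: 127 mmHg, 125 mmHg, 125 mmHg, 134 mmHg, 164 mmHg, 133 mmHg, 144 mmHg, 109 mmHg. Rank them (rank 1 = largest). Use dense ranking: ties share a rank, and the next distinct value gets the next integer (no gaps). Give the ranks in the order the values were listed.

5, 6, 6, 3, 1, 4, 2, 7

Sorted (descending): 164, 144, 134, 133, 127, 125, 125, 109
The 2 values of 125 share dense rank 6.
Remaining distinct values take the next consecutive integers.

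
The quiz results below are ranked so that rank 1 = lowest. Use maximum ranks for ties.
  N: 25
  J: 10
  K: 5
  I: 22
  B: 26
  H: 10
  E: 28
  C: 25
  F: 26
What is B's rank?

Sorted (ascending): 5, 10, 10, 22, 25, 25, 26, 26, 28
The 2 values of 10 occupy positions 2–3 → each gets rank 3.
The 2 values of 25 occupy positions 5–6 → each gets rank 6.
The 2 values of 26 occupy positions 7–8 → each gets rank 8.
B has value 26 → rank 8.

8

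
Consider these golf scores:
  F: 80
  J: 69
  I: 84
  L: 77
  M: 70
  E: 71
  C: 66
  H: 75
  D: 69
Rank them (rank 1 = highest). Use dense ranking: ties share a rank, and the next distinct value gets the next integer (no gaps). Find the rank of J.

Sorted (descending): 84, 80, 77, 75, 71, 70, 69, 69, 66
The 2 values of 69 share dense rank 7.
Remaining distinct values take the next consecutive integers.
J has value 69 → rank 7.

7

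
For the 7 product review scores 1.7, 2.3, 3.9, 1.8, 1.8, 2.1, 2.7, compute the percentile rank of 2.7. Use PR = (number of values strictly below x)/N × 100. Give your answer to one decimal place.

71.4

N = 7.
Strictly below 2.7: 5. Equal to 2.7: 1.
PR = 5/7 × 100 = 71.4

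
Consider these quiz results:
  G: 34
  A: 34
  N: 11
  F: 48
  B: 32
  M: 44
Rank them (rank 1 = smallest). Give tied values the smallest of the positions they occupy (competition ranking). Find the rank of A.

Sorted (ascending): 11, 32, 34, 34, 44, 48
The 2 values of 34 occupy positions 3–4 → each gets rank 3.
A has value 34 → rank 3.

3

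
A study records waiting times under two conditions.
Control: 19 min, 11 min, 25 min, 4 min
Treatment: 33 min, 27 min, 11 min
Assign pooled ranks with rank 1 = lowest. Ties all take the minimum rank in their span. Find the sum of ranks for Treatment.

Sorted (ascending): 4, 11, 11, 19, 25, 27, 33
The 2 values of 11 occupy positions 2–3 → each gets rank 2.
Treatment values → pooled ranks: 33→7, 27→6, 11→2
Rank sum = 7 + 6 + 2 = 15

15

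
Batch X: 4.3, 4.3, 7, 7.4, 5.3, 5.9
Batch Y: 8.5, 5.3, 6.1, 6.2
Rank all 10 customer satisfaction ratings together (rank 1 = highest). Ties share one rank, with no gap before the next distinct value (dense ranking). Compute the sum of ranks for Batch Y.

Sorted (descending): 8.5, 7.4, 7, 6.2, 6.1, 5.9, 5.3, 5.3, 4.3, 4.3
The 2 values of 5.3 share dense rank 7.
The 2 values of 4.3 share dense rank 8.
Remaining distinct values take the next consecutive integers.
Batch Y values → pooled ranks: 8.5→1, 5.3→7, 6.1→5, 6.2→4
Rank sum = 1 + 7 + 5 + 4 = 17

17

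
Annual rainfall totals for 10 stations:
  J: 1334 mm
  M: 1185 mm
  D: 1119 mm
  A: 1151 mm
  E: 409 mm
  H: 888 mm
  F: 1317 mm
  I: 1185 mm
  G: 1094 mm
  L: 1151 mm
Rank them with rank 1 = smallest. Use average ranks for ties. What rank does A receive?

Sorted (ascending): 409, 888, 1094, 1119, 1151, 1151, 1185, 1185, 1317, 1334
The 2 values of 1151 occupy positions 5–6 → average rank (5+6)/2 = 5.5.
The 2 values of 1185 occupy positions 7–8 → average rank (7+8)/2 = 7.5.
A has value 1151 mm → rank 5.5.

5.5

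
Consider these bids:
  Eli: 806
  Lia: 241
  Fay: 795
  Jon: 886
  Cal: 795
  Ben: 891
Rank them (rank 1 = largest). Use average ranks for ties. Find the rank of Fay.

4.5

Sorted (descending): 891, 886, 806, 795, 795, 241
The 2 values of 795 occupy positions 4–5 → average rank (4+5)/2 = 4.5.
Fay has value 795 → rank 4.5.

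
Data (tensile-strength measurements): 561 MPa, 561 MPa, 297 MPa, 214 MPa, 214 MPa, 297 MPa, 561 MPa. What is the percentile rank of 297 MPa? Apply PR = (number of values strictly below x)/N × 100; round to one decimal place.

N = 7.
Strictly below 297: 2. Equal to 297: 2.
PR = 2/7 × 100 = 28.6

28.6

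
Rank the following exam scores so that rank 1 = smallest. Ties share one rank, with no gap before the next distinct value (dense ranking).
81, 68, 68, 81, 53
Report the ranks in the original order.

3, 2, 2, 3, 1

Sorted (ascending): 53, 68, 68, 81, 81
The 2 values of 68 share dense rank 2.
The 2 values of 81 share dense rank 3.
Remaining distinct values take the next consecutive integers.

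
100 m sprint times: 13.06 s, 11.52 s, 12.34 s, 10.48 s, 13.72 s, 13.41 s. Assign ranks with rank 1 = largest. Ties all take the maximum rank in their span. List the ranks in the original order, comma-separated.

3, 5, 4, 6, 1, 2

Sorted (descending): 13.72, 13.41, 13.06, 12.34, 11.52, 10.48
No ties — each value takes its position as its rank.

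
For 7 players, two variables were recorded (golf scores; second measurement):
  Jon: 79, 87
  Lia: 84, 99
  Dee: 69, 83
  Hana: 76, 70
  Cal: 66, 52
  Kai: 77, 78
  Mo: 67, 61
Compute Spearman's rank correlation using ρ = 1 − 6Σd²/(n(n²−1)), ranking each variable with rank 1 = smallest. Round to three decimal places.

0.893

Ranks of variable 1: 6, 7, 3, 4, 1, 5, 2
Ranks of variable 2: 6, 7, 5, 3, 1, 4, 2
d = r₁ − r₂: 0, 0, -2, 1, 0, 1, 0
d²: 0, 0, 4, 1, 0, 1, 0; Σd² = 6
ρ = 1 − 6·6/(7·48) = 1 − 36/336 = 0.893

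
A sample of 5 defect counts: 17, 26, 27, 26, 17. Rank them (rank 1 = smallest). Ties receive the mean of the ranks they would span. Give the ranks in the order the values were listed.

Sorted (ascending): 17, 17, 26, 26, 27
The 2 values of 17 occupy positions 1–2 → average rank (1+2)/2 = 1.5.
The 2 values of 26 occupy positions 3–4 → average rank (3+4)/2 = 3.5.

1.5, 3.5, 5, 3.5, 1.5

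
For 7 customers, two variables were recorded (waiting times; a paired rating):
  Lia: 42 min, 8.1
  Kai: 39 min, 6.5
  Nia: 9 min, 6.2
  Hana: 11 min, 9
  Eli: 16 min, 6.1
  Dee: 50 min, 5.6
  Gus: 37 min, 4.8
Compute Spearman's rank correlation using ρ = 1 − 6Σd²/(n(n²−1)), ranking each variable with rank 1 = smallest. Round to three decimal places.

-0.214

Ranks of variable 1: 6, 5, 1, 2, 3, 7, 4
Ranks of variable 2: 6, 5, 4, 7, 3, 2, 1
d = r₁ − r₂: 0, 0, -3, -5, 0, 5, 3
d²: 0, 0, 9, 25, 0, 25, 9; Σd² = 68
ρ = 1 − 6·68/(7·48) = 1 − 408/336 = -0.214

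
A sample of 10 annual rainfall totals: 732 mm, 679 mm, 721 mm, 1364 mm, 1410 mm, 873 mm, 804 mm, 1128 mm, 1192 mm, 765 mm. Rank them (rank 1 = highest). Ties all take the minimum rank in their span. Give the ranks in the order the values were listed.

Sorted (descending): 1410, 1364, 1192, 1128, 873, 804, 765, 732, 721, 679
No ties — each value takes its position as its rank.

8, 10, 9, 2, 1, 5, 6, 4, 3, 7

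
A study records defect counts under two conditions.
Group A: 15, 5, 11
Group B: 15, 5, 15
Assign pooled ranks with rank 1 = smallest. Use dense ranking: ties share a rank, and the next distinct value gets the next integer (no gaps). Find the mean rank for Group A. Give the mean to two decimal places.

Sorted (ascending): 5, 5, 11, 15, 15, 15
The 2 values of 5 share dense rank 1.
The 3 values of 15 share dense rank 3.
Remaining distinct values take the next consecutive integers.
Group A values → pooled ranks: 15→3, 5→1, 11→2
Mean rank = (3 + 1 + 2) / 3 = 2.00

2.00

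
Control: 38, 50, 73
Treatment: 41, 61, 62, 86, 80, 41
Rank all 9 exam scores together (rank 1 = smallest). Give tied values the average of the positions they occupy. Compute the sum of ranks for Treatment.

Sorted (ascending): 38, 41, 41, 50, 61, 62, 73, 80, 86
The 2 values of 41 occupy positions 2–3 → average rank (2+3)/2 = 2.5.
Treatment values → pooled ranks: 41→2.5, 61→5, 62→6, 86→9, 80→8, 41→2.5
Rank sum = 2.5 + 5 + 6 + 9 + 8 + 2.5 = 33

33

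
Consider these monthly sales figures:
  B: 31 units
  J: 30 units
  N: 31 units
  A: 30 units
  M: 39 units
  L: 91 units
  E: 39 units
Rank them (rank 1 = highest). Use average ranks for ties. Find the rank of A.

6.5

Sorted (descending): 91, 39, 39, 31, 31, 30, 30
The 2 values of 39 occupy positions 2–3 → average rank (2+3)/2 = 2.5.
The 2 values of 31 occupy positions 4–5 → average rank (4+5)/2 = 4.5.
The 2 values of 30 occupy positions 6–7 → average rank (6+7)/2 = 6.5.
A has value 30 units → rank 6.5.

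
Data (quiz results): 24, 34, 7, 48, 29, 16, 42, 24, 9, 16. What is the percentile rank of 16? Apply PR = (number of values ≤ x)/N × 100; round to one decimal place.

N = 10.
Strictly below 16: 2. Equal to 16: 2.
PR = 4/10 × 100 = 40.0

40.0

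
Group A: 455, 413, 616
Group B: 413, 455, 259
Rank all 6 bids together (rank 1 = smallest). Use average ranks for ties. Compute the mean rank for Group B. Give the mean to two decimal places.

Sorted (ascending): 259, 413, 413, 455, 455, 616
The 2 values of 413 occupy positions 2–3 → average rank (2+3)/2 = 2.5.
The 2 values of 455 occupy positions 4–5 → average rank (4+5)/2 = 4.5.
Group B values → pooled ranks: 413→2.5, 455→4.5, 259→1
Mean rank = (2.5 + 4.5 + 1) / 3 = 2.67

2.67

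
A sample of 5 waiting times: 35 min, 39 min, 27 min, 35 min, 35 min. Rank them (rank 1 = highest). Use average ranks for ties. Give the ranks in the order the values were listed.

3, 1, 5, 3, 3

Sorted (descending): 39, 35, 35, 35, 27
The 3 values of 35 occupy positions 2–4 → average rank 3.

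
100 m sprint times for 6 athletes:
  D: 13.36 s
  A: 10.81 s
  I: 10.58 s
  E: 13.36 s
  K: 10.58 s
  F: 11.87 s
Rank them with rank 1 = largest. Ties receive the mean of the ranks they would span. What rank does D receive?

1.5

Sorted (descending): 13.36, 13.36, 11.87, 10.81, 10.58, 10.58
The 2 values of 13.36 occupy positions 1–2 → average rank (1+2)/2 = 1.5.
The 2 values of 10.58 occupy positions 5–6 → average rank (5+6)/2 = 5.5.
D has value 13.36 s → rank 1.5.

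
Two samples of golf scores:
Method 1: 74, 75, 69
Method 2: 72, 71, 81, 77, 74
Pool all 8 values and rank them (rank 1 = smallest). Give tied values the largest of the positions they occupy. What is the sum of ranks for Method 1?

Sorted (ascending): 69, 71, 72, 74, 74, 75, 77, 81
The 2 values of 74 occupy positions 4–5 → each gets rank 5.
Method 1 values → pooled ranks: 74→5, 75→6, 69→1
Rank sum = 5 + 6 + 1 = 12

12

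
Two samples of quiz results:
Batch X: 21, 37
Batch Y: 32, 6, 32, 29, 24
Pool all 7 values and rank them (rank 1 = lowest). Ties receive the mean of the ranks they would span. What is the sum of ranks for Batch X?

Sorted (ascending): 6, 21, 24, 29, 32, 32, 37
The 2 values of 32 occupy positions 5–6 → average rank (5+6)/2 = 5.5.
Batch X values → pooled ranks: 21→2, 37→7
Rank sum = 2 + 7 = 9

9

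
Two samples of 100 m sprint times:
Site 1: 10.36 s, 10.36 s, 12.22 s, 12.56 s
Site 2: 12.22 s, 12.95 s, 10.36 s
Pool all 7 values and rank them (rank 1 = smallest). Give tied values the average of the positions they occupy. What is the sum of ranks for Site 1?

Sorted (ascending): 10.36, 10.36, 10.36, 12.22, 12.22, 12.56, 12.95
The 3 values of 10.36 occupy positions 1–3 → average rank 2.
The 2 values of 12.22 occupy positions 4–5 → average rank (4+5)/2 = 4.5.
Site 1 values → pooled ranks: 10.36→2, 10.36→2, 12.22→4.5, 12.56→6
Rank sum = 2 + 2 + 4.5 + 6 = 14.5

14.5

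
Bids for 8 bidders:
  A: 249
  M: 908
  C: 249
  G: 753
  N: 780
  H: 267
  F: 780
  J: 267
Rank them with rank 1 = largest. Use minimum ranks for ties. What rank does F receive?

2

Sorted (descending): 908, 780, 780, 753, 267, 267, 249, 249
The 2 values of 780 occupy positions 2–3 → each gets rank 2.
The 2 values of 267 occupy positions 5–6 → each gets rank 5.
The 2 values of 249 occupy positions 7–8 → each gets rank 7.
F has value 780 → rank 2.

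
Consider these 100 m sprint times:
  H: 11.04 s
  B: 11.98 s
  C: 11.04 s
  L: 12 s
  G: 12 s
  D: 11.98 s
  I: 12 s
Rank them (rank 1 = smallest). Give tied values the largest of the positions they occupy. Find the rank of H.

2

Sorted (ascending): 11.04, 11.04, 11.98, 11.98, 12, 12, 12
The 2 values of 11.04 occupy positions 1–2 → each gets rank 2.
The 2 values of 11.98 occupy positions 3–4 → each gets rank 4.
The 3 values of 12 occupy positions 5–7 → each gets rank 7.
H has value 11.04 s → rank 2.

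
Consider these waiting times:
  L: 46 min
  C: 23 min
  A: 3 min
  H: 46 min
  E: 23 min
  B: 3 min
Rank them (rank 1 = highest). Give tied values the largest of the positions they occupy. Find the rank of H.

Sorted (descending): 46, 46, 23, 23, 3, 3
The 2 values of 46 occupy positions 1–2 → each gets rank 2.
The 2 values of 23 occupy positions 3–4 → each gets rank 4.
The 2 values of 3 occupy positions 5–6 → each gets rank 6.
H has value 46 min → rank 2.

2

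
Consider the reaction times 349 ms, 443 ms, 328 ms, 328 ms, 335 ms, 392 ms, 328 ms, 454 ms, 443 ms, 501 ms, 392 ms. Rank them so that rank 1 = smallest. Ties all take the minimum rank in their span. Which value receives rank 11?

501

Sorted (ascending): 328, 328, 328, 335, 349, 392, 392, 443, 443, 454, 501
The 3 values of 328 occupy positions 1–3 → each gets rank 1.
The 2 values of 392 occupy positions 6–7 → each gets rank 6.
The 2 values of 443 occupy positions 8–9 → each gets rank 8.
Rank 11 → value 501.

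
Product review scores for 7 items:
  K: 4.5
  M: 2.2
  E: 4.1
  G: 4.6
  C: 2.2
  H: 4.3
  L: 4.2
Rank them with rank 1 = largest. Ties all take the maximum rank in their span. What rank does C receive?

7

Sorted (descending): 4.6, 4.5, 4.3, 4.2, 4.1, 2.2, 2.2
The 2 values of 2.2 occupy positions 6–7 → each gets rank 7.
C has value 2.2 → rank 7.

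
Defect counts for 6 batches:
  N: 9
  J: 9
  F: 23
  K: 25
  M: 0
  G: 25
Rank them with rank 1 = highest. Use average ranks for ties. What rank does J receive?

4.5

Sorted (descending): 25, 25, 23, 9, 9, 0
The 2 values of 25 occupy positions 1–2 → average rank (1+2)/2 = 1.5.
The 2 values of 9 occupy positions 4–5 → average rank (4+5)/2 = 4.5.
J has value 9 → rank 4.5.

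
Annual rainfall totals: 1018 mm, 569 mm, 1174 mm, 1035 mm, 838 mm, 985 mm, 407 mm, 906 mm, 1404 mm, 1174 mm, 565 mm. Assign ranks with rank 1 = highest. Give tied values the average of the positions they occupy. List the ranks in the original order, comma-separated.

5, 9, 2.5, 4, 8, 6, 11, 7, 1, 2.5, 10

Sorted (descending): 1404, 1174, 1174, 1035, 1018, 985, 906, 838, 569, 565, 407
The 2 values of 1174 occupy positions 2–3 → average rank (2+3)/2 = 2.5.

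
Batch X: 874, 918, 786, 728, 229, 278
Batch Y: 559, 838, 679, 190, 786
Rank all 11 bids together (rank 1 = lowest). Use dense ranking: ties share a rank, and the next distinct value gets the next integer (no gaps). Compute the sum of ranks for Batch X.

37

Sorted (ascending): 190, 229, 278, 559, 679, 728, 786, 786, 838, 874, 918
The 2 values of 786 share dense rank 7.
Remaining distinct values take the next consecutive integers.
Batch X values → pooled ranks: 874→9, 918→10, 786→7, 728→6, 229→2, 278→3
Rank sum = 9 + 10 + 7 + 6 + 2 + 3 = 37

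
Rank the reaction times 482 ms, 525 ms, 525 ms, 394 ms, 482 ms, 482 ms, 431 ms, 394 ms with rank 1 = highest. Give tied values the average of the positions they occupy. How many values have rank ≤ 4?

5

Sorted (descending): 525, 525, 482, 482, 482, 431, 394, 394
The 2 values of 525 occupy positions 1–2 → average rank (1+2)/2 = 1.5.
The 3 values of 482 occupy positions 3–5 → average rank 4.
The 2 values of 394 occupy positions 7–8 → average rank (7+8)/2 = 7.5.
Ranks ≤ 4: {1.5, 1.5, 4, 4, 4} → 5 values.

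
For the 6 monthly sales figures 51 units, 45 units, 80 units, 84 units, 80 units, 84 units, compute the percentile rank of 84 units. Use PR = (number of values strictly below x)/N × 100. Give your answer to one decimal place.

N = 6.
Strictly below 84: 4. Equal to 84: 2.
PR = 4/6 × 100 = 66.7

66.7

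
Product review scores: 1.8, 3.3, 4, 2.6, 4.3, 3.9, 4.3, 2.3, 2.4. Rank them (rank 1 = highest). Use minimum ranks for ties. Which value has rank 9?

Sorted (descending): 4.3, 4.3, 4, 3.9, 3.3, 2.6, 2.4, 2.3, 1.8
The 2 values of 4.3 occupy positions 1–2 → each gets rank 1.
Rank 9 → value 1.8.

1.8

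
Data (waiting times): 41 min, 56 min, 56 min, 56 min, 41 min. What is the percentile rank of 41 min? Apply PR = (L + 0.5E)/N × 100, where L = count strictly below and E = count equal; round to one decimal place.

N = 5.
Strictly below 41: 0. Equal to 41: 2.
PR = (0 + 0.5·2)/5 × 100 = 20.0

20.0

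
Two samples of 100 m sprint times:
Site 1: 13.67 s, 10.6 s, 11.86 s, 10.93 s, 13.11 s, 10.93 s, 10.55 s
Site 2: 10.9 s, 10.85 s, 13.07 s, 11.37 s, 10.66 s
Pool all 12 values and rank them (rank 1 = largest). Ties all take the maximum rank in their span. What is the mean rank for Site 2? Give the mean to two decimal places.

7.00

Sorted (descending): 13.67, 13.11, 13.07, 11.86, 11.37, 10.93, 10.93, 10.9, 10.85, 10.66, 10.6, 10.55
The 2 values of 10.93 occupy positions 6–7 → each gets rank 7.
Site 2 values → pooled ranks: 10.9→8, 10.85→9, 13.07→3, 11.37→5, 10.66→10
Mean rank = (8 + 9 + 3 + 5 + 10) / 5 = 7.00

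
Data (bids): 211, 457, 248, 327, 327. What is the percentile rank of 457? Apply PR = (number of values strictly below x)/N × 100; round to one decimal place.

80.0

N = 5.
Strictly below 457: 4. Equal to 457: 1.
PR = 4/5 × 100 = 80.0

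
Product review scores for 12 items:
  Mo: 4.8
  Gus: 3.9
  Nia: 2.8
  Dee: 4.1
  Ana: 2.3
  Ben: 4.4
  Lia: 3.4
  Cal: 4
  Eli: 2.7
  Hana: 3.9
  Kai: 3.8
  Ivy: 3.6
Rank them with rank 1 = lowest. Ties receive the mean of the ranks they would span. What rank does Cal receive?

Sorted (ascending): 2.3, 2.7, 2.8, 3.4, 3.6, 3.8, 3.9, 3.9, 4, 4.1, 4.4, 4.8
The 2 values of 3.9 occupy positions 7–8 → average rank (7+8)/2 = 7.5.
Cal has value 4 → rank 9.

9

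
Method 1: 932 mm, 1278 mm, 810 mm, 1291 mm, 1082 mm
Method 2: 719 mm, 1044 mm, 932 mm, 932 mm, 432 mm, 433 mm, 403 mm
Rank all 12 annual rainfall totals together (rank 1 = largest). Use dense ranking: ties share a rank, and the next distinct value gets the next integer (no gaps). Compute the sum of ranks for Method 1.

Sorted (descending): 1291, 1278, 1082, 1044, 932, 932, 932, 810, 719, 433, 432, 403
The 3 values of 932 share dense rank 5.
Remaining distinct values take the next consecutive integers.
Method 1 values → pooled ranks: 932→5, 1278→2, 810→6, 1291→1, 1082→3
Rank sum = 5 + 2 + 6 + 1 + 3 = 17

17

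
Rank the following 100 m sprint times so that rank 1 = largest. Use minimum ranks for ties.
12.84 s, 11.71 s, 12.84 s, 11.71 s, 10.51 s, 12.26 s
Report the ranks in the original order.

1, 4, 1, 4, 6, 3

Sorted (descending): 12.84, 12.84, 12.26, 11.71, 11.71, 10.51
The 2 values of 12.84 occupy positions 1–2 → each gets rank 1.
The 2 values of 11.71 occupy positions 4–5 → each gets rank 4.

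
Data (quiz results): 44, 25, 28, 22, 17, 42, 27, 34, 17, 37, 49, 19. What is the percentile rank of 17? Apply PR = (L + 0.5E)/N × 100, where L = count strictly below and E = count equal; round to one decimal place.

N = 12.
Strictly below 17: 0. Equal to 17: 2.
PR = (0 + 0.5·2)/12 × 100 = 8.3

8.3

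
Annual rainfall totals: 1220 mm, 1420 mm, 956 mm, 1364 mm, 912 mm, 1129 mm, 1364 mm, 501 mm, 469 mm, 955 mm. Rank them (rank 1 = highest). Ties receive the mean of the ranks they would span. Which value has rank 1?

1420

Sorted (descending): 1420, 1364, 1364, 1220, 1129, 956, 955, 912, 501, 469
The 2 values of 1364 occupy positions 2–3 → average rank (2+3)/2 = 2.5.
Rank 1 → value 1420.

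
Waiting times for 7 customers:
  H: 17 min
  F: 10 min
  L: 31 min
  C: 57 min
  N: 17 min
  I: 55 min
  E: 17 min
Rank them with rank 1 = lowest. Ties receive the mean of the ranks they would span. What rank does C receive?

7

Sorted (ascending): 10, 17, 17, 17, 31, 55, 57
The 3 values of 17 occupy positions 2–4 → average rank 3.
C has value 57 min → rank 7.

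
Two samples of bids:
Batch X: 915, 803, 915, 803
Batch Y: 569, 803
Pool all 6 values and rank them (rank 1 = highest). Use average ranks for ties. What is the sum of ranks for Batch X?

Sorted (descending): 915, 915, 803, 803, 803, 569
The 2 values of 915 occupy positions 1–2 → average rank (1+2)/2 = 1.5.
The 3 values of 803 occupy positions 3–5 → average rank 4.
Batch X values → pooled ranks: 915→1.5, 803→4, 915→1.5, 803→4
Rank sum = 1.5 + 4 + 1.5 + 4 = 11

11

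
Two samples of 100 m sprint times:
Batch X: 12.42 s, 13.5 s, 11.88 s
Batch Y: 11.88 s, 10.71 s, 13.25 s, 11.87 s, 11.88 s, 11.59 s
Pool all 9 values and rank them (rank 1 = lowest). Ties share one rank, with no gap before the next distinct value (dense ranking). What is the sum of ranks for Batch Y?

20

Sorted (ascending): 10.71, 11.59, 11.87, 11.88, 11.88, 11.88, 12.42, 13.25, 13.5
The 3 values of 11.88 share dense rank 4.
Remaining distinct values take the next consecutive integers.
Batch Y values → pooled ranks: 11.88→4, 10.71→1, 13.25→6, 11.87→3, 11.88→4, 11.59→2
Rank sum = 4 + 1 + 6 + 3 + 4 + 2 = 20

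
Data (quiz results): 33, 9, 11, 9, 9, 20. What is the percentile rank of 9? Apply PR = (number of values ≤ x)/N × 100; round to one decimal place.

N = 6.
Strictly below 9: 0. Equal to 9: 3.
PR = 3/6 × 100 = 50.0

50.0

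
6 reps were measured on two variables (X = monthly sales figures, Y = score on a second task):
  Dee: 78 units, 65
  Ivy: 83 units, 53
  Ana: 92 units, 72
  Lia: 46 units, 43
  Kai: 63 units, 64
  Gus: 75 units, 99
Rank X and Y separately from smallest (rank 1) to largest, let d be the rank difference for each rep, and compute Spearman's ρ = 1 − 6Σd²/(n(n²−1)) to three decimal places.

0.429

Ranks of variable 1: 4, 5, 6, 1, 2, 3
Ranks of variable 2: 4, 2, 5, 1, 3, 6
d = r₁ − r₂: 0, 3, 1, 0, -1, -3
d²: 0, 9, 1, 0, 1, 9; Σd² = 20
ρ = 1 − 6·20/(6·35) = 1 − 120/210 = 0.429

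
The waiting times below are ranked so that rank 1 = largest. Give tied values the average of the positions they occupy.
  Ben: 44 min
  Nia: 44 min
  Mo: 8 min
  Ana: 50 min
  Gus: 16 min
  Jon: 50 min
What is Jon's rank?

Sorted (descending): 50, 50, 44, 44, 16, 8
The 2 values of 50 occupy positions 1–2 → average rank (1+2)/2 = 1.5.
The 2 values of 44 occupy positions 3–4 → average rank (3+4)/2 = 3.5.
Jon has value 50 min → rank 1.5.

1.5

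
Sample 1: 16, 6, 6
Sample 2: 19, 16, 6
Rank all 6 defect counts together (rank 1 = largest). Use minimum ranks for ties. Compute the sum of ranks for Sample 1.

Sorted (descending): 19, 16, 16, 6, 6, 6
The 2 values of 16 occupy positions 2–3 → each gets rank 2.
The 3 values of 6 occupy positions 4–6 → each gets rank 4.
Sample 1 values → pooled ranks: 16→2, 6→4, 6→4
Rank sum = 2 + 4 + 4 = 10

10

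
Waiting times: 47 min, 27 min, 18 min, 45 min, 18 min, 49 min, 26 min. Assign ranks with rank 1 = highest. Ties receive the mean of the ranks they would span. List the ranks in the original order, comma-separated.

Sorted (descending): 49, 47, 45, 27, 26, 18, 18
The 2 values of 18 occupy positions 6–7 → average rank (6+7)/2 = 6.5.

2, 4, 6.5, 3, 6.5, 1, 5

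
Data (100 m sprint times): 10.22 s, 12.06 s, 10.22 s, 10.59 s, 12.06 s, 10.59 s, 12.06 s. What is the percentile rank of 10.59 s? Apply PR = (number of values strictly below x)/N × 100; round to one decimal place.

28.6

N = 7.
Strictly below 10.59: 2. Equal to 10.59: 2.
PR = 2/7 × 100 = 28.6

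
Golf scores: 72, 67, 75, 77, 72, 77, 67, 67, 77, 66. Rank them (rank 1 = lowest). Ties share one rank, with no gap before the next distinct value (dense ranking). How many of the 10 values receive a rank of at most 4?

Sorted (ascending): 66, 67, 67, 67, 72, 72, 75, 77, 77, 77
The 3 values of 67 share dense rank 2.
The 2 values of 72 share dense rank 3.
The 3 values of 77 share dense rank 5.
Remaining distinct values take the next consecutive integers.
Ranks ≤ 4: {1, 2, 2, 2, 3, 3, 4} → 7 values.

7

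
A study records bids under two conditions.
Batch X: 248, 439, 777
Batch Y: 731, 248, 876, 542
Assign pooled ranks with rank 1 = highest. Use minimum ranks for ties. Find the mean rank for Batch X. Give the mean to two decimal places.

4.33

Sorted (descending): 876, 777, 731, 542, 439, 248, 248
The 2 values of 248 occupy positions 6–7 → each gets rank 6.
Batch X values → pooled ranks: 248→6, 439→5, 777→2
Mean rank = (6 + 5 + 2) / 3 = 4.33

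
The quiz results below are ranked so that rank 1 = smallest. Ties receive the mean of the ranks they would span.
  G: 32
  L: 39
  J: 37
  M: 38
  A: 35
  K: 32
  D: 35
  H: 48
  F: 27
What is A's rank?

Sorted (ascending): 27, 32, 32, 35, 35, 37, 38, 39, 48
The 2 values of 32 occupy positions 2–3 → average rank (2+3)/2 = 2.5.
The 2 values of 35 occupy positions 4–5 → average rank (4+5)/2 = 4.5.
A has value 35 → rank 4.5.

4.5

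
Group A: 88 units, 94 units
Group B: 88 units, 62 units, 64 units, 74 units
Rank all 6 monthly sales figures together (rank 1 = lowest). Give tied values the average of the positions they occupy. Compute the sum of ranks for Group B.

10.5

Sorted (ascending): 62, 64, 74, 88, 88, 94
The 2 values of 88 occupy positions 4–5 → average rank (4+5)/2 = 4.5.
Group B values → pooled ranks: 88→4.5, 62→1, 64→2, 74→3
Rank sum = 4.5 + 1 + 2 + 3 = 10.5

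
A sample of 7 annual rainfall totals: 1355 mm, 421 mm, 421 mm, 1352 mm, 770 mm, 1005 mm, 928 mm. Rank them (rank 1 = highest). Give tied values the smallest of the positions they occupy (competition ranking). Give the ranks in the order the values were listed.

1, 6, 6, 2, 5, 3, 4

Sorted (descending): 1355, 1352, 1005, 928, 770, 421, 421
The 2 values of 421 occupy positions 6–7 → each gets rank 6.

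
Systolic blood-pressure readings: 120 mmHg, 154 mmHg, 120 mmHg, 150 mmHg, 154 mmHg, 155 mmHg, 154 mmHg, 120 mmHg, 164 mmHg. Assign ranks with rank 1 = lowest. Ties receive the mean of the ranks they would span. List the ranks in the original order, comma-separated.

2, 6, 2, 4, 6, 8, 6, 2, 9

Sorted (ascending): 120, 120, 120, 150, 154, 154, 154, 155, 164
The 3 values of 120 occupy positions 1–3 → average rank 2.
The 3 values of 154 occupy positions 5–7 → average rank 6.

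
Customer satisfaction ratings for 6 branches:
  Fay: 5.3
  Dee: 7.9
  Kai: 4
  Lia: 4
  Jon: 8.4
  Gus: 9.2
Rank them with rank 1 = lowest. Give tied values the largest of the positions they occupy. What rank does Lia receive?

Sorted (ascending): 4, 4, 5.3, 7.9, 8.4, 9.2
The 2 values of 4 occupy positions 1–2 → each gets rank 2.
Lia has value 4 → rank 2.

2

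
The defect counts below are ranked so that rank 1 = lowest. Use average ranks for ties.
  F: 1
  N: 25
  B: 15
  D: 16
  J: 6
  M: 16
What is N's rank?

Sorted (ascending): 1, 6, 15, 16, 16, 25
The 2 values of 16 occupy positions 4–5 → average rank (4+5)/2 = 4.5.
N has value 25 → rank 6.

6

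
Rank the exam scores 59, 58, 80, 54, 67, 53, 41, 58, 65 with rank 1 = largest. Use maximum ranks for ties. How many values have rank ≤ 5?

4

Sorted (descending): 80, 67, 65, 59, 58, 58, 54, 53, 41
The 2 values of 58 occupy positions 5–6 → each gets rank 6.
Ranks ≤ 5: {1, 2, 3, 4} → 4 values.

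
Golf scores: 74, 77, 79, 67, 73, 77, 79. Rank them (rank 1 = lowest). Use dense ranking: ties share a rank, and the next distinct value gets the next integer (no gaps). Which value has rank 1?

67

Sorted (ascending): 67, 73, 74, 77, 77, 79, 79
The 2 values of 77 share dense rank 4.
The 2 values of 79 share dense rank 5.
Remaining distinct values take the next consecutive integers.
Rank 1 → value 67.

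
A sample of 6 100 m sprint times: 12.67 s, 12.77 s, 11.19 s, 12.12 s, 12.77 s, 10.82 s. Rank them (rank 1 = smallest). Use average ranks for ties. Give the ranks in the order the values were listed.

Sorted (ascending): 10.82, 11.19, 12.12, 12.67, 12.77, 12.77
The 2 values of 12.77 occupy positions 5–6 → average rank (5+6)/2 = 5.5.

4, 5.5, 2, 3, 5.5, 1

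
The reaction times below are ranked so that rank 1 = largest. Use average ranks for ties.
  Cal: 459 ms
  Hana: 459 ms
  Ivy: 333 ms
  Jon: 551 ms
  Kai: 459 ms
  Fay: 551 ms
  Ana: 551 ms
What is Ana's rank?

Sorted (descending): 551, 551, 551, 459, 459, 459, 333
The 3 values of 551 occupy positions 1–3 → average rank 2.
The 3 values of 459 occupy positions 4–6 → average rank 5.
Ana has value 551 ms → rank 2.

2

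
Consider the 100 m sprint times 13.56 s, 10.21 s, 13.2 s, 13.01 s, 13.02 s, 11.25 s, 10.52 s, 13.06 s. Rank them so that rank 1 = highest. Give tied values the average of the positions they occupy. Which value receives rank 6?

11.25

Sorted (descending): 13.56, 13.2, 13.06, 13.02, 13.01, 11.25, 10.52, 10.21
No ties — each value takes its position as its rank.
Rank 6 → value 11.25.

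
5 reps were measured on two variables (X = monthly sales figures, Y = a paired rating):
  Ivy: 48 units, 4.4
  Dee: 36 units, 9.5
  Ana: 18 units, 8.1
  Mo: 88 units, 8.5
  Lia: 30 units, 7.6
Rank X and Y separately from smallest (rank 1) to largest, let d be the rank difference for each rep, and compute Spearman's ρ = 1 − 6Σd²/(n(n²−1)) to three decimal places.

0.100

Ranks of variable 1: 4, 3, 1, 5, 2
Ranks of variable 2: 1, 5, 3, 4, 2
d = r₁ − r₂: 3, -2, -2, 1, 0
d²: 9, 4, 4, 1, 0; Σd² = 18
ρ = 1 − 6·18/(5·24) = 1 − 108/120 = 0.100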